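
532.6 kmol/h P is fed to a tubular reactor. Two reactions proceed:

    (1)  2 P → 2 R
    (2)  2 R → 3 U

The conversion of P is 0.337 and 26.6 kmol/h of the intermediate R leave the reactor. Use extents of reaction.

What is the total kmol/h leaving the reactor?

Conversion of P: P consumed = 2ξ₁ = 0.337 × 532.6 → ξ₁ = 89.74 kmol/h.
R balance: n_R = 0 + 2ξ₁ − 2ξ₂ = 26.6 → ξ₂ = (2·89.74 − 26.6)/2 = 76.44 kmol/h.
Outlet amounts (n = n₀ + Σ ν·ξ):
  P: 532.6 − 2(89.74) = 353.1
  R: 0 + 2(89.74) − 2(76.44) = 26.6
  U: 0 + 3(76.44) = 229.3
Total out = 353.1 + 26.6 + 229.3 = 609 kmol/h.

609 kmol/h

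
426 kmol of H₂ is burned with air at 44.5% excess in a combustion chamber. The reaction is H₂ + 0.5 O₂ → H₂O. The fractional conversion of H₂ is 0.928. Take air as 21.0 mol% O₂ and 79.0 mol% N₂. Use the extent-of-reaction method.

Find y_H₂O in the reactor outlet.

Stoichiometric O₂ = 0.5 × 426 = 213 kmol; O₂ fed = 213 × 1.445 = 307.8 kmol.
N₂ fed = 307.8 × 79/21 = 1158 kmol.
Fuel reacted = 0.928 × 426 → ξ = 395.3 kmol.
Outlet (n = n₀ + ν ξ):
  H₂: 426 − 1(395.3) = 30.67
  O₂: 307.8 − 0.5(395.3) = 110.1
  N₂: 1158 (inert)
  H₂O: 0 + 1(395.3) = 395.3
Total out = 1694 kmol; y_H₂O = 395.3 / 1694 = 0.2334.

0.233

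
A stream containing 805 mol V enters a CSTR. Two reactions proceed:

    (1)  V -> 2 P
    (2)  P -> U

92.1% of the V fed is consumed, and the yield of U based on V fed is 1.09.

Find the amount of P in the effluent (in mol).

Conversion of V: V consumed = 1ξ₁ = 0.921 × 805 → ξ₁ = 741.4 mol.
Yield of U: 1ξ₂ / 805 = 1.09 → ξ₂ = 877.5 mol.
Outlet amounts (n = n₀ + Σ ν·ξ):
  V: 805 − 1(741.4) = 63.59
  P: 0 + 2(741.4) − 1(877.5) = 605.4
  U: 0 + 1(877.5) = 877.5

605 mol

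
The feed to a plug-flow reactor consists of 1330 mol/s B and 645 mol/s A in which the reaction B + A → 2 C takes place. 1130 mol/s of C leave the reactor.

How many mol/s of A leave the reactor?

80 mol/s

For C: n = n₀ + 2ξ → 1130 = 0 + 2ξ, giving ξ = 565 mol/s.
Outlet amounts (n = n₀ + ν ξ):
  B: 1330 − 1(565) = 765
  A: 645 − 1(565) = 80
  C: 0 + 2(565) = 1130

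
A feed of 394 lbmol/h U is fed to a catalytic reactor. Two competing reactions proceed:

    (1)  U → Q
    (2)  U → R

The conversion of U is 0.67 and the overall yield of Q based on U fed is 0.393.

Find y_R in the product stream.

0.277

Yield of Q: 1ξ₁ / 394 = 0.393 → ξ₁ = 154.8 lbmol/h.
Conversion of U: 1ξ₁ + 1ξ₂ = 0.67 × 394 = 264 → ξ₂ = 109.1 lbmol/h.
Outlet amounts (n = n₀ + Σ ν·ξ):
  U: 394 − 1(154.8) − 1(109.1) = 130
  Q: 0 + 1(154.8) = 154.8
  R: 0 + 1(109.1) = 109.1
Total out = 394 lbmol/h; y_R = 109.1 / 394 = 0.277.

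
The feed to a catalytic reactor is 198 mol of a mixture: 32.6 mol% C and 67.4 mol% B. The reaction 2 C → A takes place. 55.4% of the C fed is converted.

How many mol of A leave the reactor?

17.9 mol

C reacted = 0.554 × 64.55 = 35.76 mol; ν_C = −2, so ξ = 35.76/2 = 17.88 mol.
Outlet amounts (n = n₀ + ν ξ):
  C: 64.55 − 2(17.88) = 28.79
  A: 0 + 1(17.88) = 17.88
  B: 133.5 (inert)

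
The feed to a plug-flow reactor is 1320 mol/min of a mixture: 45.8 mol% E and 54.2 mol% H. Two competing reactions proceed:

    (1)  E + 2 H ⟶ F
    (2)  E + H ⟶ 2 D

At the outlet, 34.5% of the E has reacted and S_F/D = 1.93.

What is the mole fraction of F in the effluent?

0.168

Conversion of E: E consumed = 0.345 × 604.6 = 208.6 mol/min = 1ξ₁ + 1ξ₂.
Selectivity: 1ξ₁ / (2ξ₂) = 1.93 → ξ₁ = 3.86 ξ₂.
Substitute: (1·3.86 + 1) ξ₂ = 208.6 → ξ₂ = 42.92 mol/min, ξ₁ = 165.7 mol/min.
Outlet amounts (n = n₀ + Σ ν·ξ):
  E: 604.6 − 1(165.7) − 1(42.92) = 396
  H: 715.4 − 2(165.7) − 1(42.92) = 341.2
  F: 0 + 1(165.7) = 165.7
  D: 0 + 2(42.92) = 85.83
Total out = 988.7 mol/min; y_F = 165.7 / 988.7 = 0.1676.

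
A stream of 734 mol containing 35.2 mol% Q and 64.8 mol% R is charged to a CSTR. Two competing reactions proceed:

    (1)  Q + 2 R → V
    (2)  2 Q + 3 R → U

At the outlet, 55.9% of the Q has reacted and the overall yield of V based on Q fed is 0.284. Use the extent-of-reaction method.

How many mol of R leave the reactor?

222 mol

Yield of V: 1ξ₁ / 258.4 = 0.284 → ξ₁ = 73.38 mol.
Conversion of Q: 1ξ₁ + 2ξ₂ = 0.559 × 258.4 = 144.4 → ξ₂ = 35.53 mol.
Outlet amounts (n = n₀ + Σ ν·ξ):
  Q: 258.4 − 1(73.38) − 2(35.53) = 113.9
  R: 475.6 − 2(73.38) − 3(35.53) = 222.3
  V: 0 + 1(73.38) = 73.38
  U: 0 + 1(35.53) = 35.53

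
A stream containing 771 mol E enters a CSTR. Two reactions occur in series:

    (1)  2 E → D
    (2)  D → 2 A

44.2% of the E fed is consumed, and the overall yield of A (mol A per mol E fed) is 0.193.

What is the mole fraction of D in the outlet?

Conversion of E: E consumed = 2ξ₁ = 0.442 × 771 → ξ₁ = 170.4 mol.
Yield of A: 2ξ₂ / 771 = 0.193 → ξ₂ = 74.4 mol.
Outlet amounts (n = n₀ + Σ ν·ξ):
  E: 771 − 2(170.4) = 430.2
  D: 0 + 1(170.4) − 1(74.4) = 95.99
  A: 0 + 2(74.4) = 148.8
Total out = 675 mol; y_D = 95.99 / 675 = 0.1422.

0.142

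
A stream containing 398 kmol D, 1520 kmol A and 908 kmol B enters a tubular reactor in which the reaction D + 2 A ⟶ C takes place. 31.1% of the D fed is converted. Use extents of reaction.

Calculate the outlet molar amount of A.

1270 kmol

D reacted = 0.311 × 398 = 123.8 kmol; ν_D = −1, so ξ = 123.8/1 = 123.8 kmol.
Outlet amounts (n = n₀ + ν ξ):
  D: 398 − 1(123.8) = 274.2
  A: 1520 − 2(123.8) = 1272
  C: 0 + 1(123.8) = 123.8
  B: 908 (inert)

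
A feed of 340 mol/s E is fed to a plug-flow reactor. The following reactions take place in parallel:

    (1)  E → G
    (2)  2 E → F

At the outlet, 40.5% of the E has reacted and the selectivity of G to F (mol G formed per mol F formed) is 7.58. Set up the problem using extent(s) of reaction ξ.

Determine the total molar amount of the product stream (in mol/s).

326 mol/s

Conversion of E: E consumed = 0.405 × 340 = 137.7 mol/s = 1ξ₁ + 2ξ₂.
Selectivity: 1ξ₁ / (1ξ₂) = 7.58 → ξ₁ = 7.58 ξ₂.
Substitute: (1·7.58 + 2) ξ₂ = 137.7 → ξ₂ = 14.37 mol/s, ξ₁ = 109 mol/s.
Outlet amounts (n = n₀ + Σ ν·ξ):
  E: 340 − 1(109) − 2(14.37) = 202.3
  G: 0 + 1(109) = 109
  F: 0 + 1(14.37) = 14.37
Total out = 202.3 + 109 + 14.37 = 325.6 mol/s.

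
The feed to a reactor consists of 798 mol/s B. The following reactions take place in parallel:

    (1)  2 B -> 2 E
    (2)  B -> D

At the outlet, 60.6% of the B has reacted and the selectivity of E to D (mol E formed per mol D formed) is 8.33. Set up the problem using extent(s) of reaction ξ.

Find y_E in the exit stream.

Conversion of B: B consumed = 0.606 × 798 = 483.6 mol/s = 2ξ₁ + 1ξ₂.
Selectivity: 2ξ₁ / (1ξ₂) = 8.33 → ξ₁ = 4.165 ξ₂.
Substitute: (2·4.165 + 1) ξ₂ = 483.6 → ξ₂ = 51.83 mol/s, ξ₁ = 215.9 mol/s.
Outlet amounts (n = n₀ + Σ ν·ξ):
  B: 798 − 2(215.9) − 1(51.83) = 314.4
  E: 0 + 2(215.9) = 431.8
  D: 0 + 1(51.83) = 51.83
Total out = 798 mol/s; y_E = 431.8 / 798 = 0.541.

0.541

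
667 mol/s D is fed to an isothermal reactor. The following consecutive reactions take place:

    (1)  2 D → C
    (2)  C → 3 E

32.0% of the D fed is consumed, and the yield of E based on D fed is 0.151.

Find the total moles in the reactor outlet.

Conversion of D: D consumed = 2ξ₁ = 0.32 × 667 → ξ₁ = 106.7 mol/s.
Yield of E: 3ξ₂ / 667 = 0.151 → ξ₂ = 33.57 mol/s.
Outlet amounts (n = n₀ + Σ ν·ξ):
  D: 667 − 2(106.7) = 453.6
  C: 0 + 1(106.7) − 1(33.57) = 73.15
  E: 0 + 3(33.57) = 100.7
Total out = 453.6 + 73.15 + 100.7 = 627.4 mol/s.

627 mol/s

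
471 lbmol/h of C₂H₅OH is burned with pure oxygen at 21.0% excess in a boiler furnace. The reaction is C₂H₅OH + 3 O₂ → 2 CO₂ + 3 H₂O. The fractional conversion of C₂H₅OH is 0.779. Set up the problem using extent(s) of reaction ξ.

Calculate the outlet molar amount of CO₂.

734 lbmol/h

Stoichiometric O₂ = 3 × 471 = 1413 lbmol/h; O₂ fed = 1413 × 1.210 = 1710 lbmol/h.
Fuel reacted = 0.779 × 471 → ξ = 366.9 lbmol/h.
Outlet (n = n₀ + ν ξ):
  C₂H₅OH: 471 − 1(366.9) = 104.1
  O₂: 1710 − 3(366.9) = 609
  CO₂: 0 + 2(366.9) = 733.8
  H₂O: 0 + 3(366.9) = 1101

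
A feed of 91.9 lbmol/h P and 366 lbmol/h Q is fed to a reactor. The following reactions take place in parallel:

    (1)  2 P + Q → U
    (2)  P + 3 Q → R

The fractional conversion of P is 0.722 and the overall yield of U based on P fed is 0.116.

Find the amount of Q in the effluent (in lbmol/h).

Yield of U: 1ξ₁ / 91.9 = 0.116 → ξ₁ = 10.66 lbmol/h.
Conversion of P: 2ξ₁ + 1ξ₂ = 0.722 × 91.9 = 66.35 → ξ₂ = 45.03 lbmol/h.
Outlet amounts (n = n₀ + Σ ν·ξ):
  P: 91.9 − 2(10.66) − 1(45.03) = 25.55
  Q: 366 − 1(10.66) − 3(45.03) = 220.2
  U: 0 + 1(10.66) = 10.66
  R: 0 + 1(45.03) = 45.03

220 lbmol/h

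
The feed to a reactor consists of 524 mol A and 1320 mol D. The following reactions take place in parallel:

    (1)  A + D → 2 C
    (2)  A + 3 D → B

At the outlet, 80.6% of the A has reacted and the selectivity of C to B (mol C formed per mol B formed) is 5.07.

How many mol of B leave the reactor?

Conversion of A: A consumed = 0.806 × 524 = 422.3 mol = 1ξ₁ + 1ξ₂.
Selectivity: 2ξ₁ / (1ξ₂) = 5.07 → ξ₁ = 2.535 ξ₂.
Substitute: (1·2.535 + 1) ξ₂ = 422.3 → ξ₂ = 119.5 mol, ξ₁ = 302.9 mol.
Outlet amounts (n = n₀ + Σ ν·ξ):
  A: 524 − 1(302.9) − 1(119.5) = 101.7
  D: 1320 − 1(302.9) − 3(119.5) = 658.7
  C: 0 + 2(302.9) = 605.7
  B: 0 + 1(119.5) = 119.5

119 mol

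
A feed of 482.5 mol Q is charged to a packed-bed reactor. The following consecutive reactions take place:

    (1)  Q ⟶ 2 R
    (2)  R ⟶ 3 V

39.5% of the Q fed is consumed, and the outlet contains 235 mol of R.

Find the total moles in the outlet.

965 mol

Conversion of Q: Q consumed = 1ξ₁ = 0.395 × 482.5 → ξ₁ = 190.6 mol.
R balance: n_R = 0 + 2ξ₁ − 1ξ₂ = 235 → ξ₂ = (2·190.6 − 235)/1 = 146.2 mol.
Outlet amounts (n = n₀ + Σ ν·ξ):
  Q: 482.5 − 1(190.6) = 291.9
  R: 0 + 2(190.6) − 1(146.2) = 235
  V: 0 + 3(146.2) = 438.5
Total out = 291.9 + 235 + 438.5 = 965.4 mol.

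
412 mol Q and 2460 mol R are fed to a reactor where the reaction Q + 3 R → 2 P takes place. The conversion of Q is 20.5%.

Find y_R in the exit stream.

Q reacted = 0.205 × 412 = 84.46 mol; ν_Q = −1, so ξ = 84.46/1 = 84.46 mol.
Outlet amounts (n = n₀ + ν ξ):
  Q: 412 − 1(84.46) = 327.5
  R: 2460 − 3(84.46) = 2207
  P: 0 + 2(84.46) = 168.9
Total out = 2703 mol; y_R = 2207 / 2703 = 0.8163.

0.816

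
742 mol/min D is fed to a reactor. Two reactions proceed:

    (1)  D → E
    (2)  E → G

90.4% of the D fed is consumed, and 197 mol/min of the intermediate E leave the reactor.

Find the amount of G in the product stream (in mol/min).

Conversion of D: D consumed = 1ξ₁ = 0.904 × 742 → ξ₁ = 670.8 mol/min.
E balance: n_E = 0 + 1ξ₁ − 1ξ₂ = 197 → ξ₂ = (1·670.8 − 197)/1 = 473.8 mol/min.
Outlet amounts (n = n₀ + Σ ν·ξ):
  D: 742 − 1(670.8) = 71.23
  E: 0 + 1(670.8) − 1(473.8) = 197
  G: 0 + 1(473.8) = 473.8

474 mol/min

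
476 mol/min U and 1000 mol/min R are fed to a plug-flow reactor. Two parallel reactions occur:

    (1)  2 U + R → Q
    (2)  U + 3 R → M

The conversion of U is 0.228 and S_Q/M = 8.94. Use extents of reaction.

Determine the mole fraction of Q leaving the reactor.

Conversion of U: U consumed = 0.228 × 476 = 108.5 mol/min = 2ξ₁ + 1ξ₂.
Selectivity: 1ξ₁ / (1ξ₂) = 8.94 → ξ₁ = 8.94 ξ₂.
Substitute: (2·8.94 + 1) ξ₂ = 108.5 → ξ₂ = 5.748 mol/min, ξ₁ = 51.39 mol/min.
Outlet amounts (n = n₀ + Σ ν·ξ):
  U: 476 − 2(51.39) − 1(5.748) = 367.5
  R: 1000 − 1(51.39) − 3(5.748) = 931.4
  Q: 0 + 1(51.39) = 51.39
  M: 0 + 1(5.748) = 5.748
Total out = 1356 mol/min; y_Q = 51.39 / 1356 = 0.0379.

0.0379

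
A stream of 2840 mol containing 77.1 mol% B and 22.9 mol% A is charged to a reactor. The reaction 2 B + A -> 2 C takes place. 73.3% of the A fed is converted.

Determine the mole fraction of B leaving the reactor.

A reacted = 0.733 × 650.4 = 476.7 mol; ν_A = −1, so ξ = 476.7/1 = 476.7 mol.
Outlet amounts (n = n₀ + ν ξ):
  B: 2190 − 2(476.7) = 1236
  A: 650.4 − 1(476.7) = 173.6
  C: 0 + 2(476.7) = 953.4
Total out = 2363 mol; y_B = 1236 / 2363 = 0.5231.

0.523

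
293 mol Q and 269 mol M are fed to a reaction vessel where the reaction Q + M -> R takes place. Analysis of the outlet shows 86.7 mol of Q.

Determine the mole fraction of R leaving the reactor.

0.58

For Q: n = n₀ − 1ξ → 86.7 = 293 − 1ξ, giving ξ = 206.3 mol.
Outlet amounts (n = n₀ + ν ξ):
  Q: 293 − 1(206.3) = 86.7
  M: 269 − 1(206.3) = 62.7
  R: 0 + 1(206.3) = 206.3
Total out = 355.7 mol; y_R = 206.3 / 355.7 = 0.58.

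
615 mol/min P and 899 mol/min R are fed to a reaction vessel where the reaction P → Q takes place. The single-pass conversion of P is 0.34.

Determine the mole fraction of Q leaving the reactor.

P reacted = 0.34 × 615 = 209.1 mol/min; ν_P = −1, so ξ = 209.1/1 = 209.1 mol/min.
Outlet amounts (n = n₀ + ν ξ):
  P: 615 − 1(209.1) = 405.9
  Q: 0 + 1(209.1) = 209.1
  R: 899 (inert)
Total out = 1514 mol/min; y_Q = 209.1 / 1514 = 0.1381.

0.138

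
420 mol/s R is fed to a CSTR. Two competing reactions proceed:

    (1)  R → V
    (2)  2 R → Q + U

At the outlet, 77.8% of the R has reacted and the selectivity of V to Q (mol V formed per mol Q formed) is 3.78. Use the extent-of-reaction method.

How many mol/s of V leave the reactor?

Conversion of R: R consumed = 0.778 × 420 = 326.8 mol/s = 1ξ₁ + 2ξ₂.
Selectivity: 1ξ₁ / (1ξ₂) = 3.78 → ξ₁ = 3.78 ξ₂.
Substitute: (1·3.78 + 2) ξ₂ = 326.8 → ξ₂ = 56.53 mol/s, ξ₁ = 213.7 mol/s.
Outlet amounts (n = n₀ + Σ ν·ξ):
  R: 420 − 1(213.7) − 2(56.53) = 93.24
  V: 0 + 1(213.7) = 213.7
  Q: 0 + 1(56.53) = 56.53
  U: 0 + 1(56.53) = 56.53

214 mol/s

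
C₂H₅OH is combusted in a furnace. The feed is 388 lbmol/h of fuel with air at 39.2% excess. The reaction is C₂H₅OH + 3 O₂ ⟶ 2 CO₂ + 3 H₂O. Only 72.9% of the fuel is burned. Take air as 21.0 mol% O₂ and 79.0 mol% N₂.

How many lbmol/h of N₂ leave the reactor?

6100 lbmol/h

Stoichiometric O₂ = 3 × 388 = 1164 lbmol/h; O₂ fed = 1164 × 1.392 = 1620 lbmol/h.
N₂ fed = 1620 × 79/21 = 6095 lbmol/h.
Fuel reacted = 0.729 × 388 → ξ = 282.9 lbmol/h.
Outlet (n = n₀ + ν ξ):
  C₂H₅OH: 388 − 1(282.9) = 105.1
  O₂: 1620 − 3(282.9) = 771.7
  N₂: 6095 (inert)
  CO₂: 0 + 2(282.9) = 565.7
  H₂O: 0 + 3(282.9) = 848.6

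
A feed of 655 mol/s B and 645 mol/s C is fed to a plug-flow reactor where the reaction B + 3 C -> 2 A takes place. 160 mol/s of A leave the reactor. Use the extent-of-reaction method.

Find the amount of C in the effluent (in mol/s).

405 mol/s

For A: n = n₀ + 2ξ → 160 = 0 + 2ξ, giving ξ = 80 mol/s.
Outlet amounts (n = n₀ + ν ξ):
  B: 655 − 1(80) = 575
  C: 645 − 3(80) = 405
  A: 0 + 2(80) = 160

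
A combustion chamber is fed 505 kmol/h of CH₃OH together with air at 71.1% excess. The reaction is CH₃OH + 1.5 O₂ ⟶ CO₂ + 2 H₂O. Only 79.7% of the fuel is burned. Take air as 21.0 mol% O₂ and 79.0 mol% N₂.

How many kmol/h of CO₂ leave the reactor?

402 kmol/h

Stoichiometric O₂ = 1.5 × 505 = 757.5 kmol/h; O₂ fed = 757.5 × 1.711 = 1296 kmol/h.
N₂ fed = 1296 × 79/21 = 4876 kmol/h.
Fuel reacted = 0.797 × 505 → ξ = 402.5 kmol/h.
Outlet (n = n₀ + ν ξ):
  CH₃OH: 505 − 1(402.5) = 102.5
  O₂: 1296 − 1.5(402.5) = 692.4
  N₂: 4876 (inert)
  CO₂: 0 + 1(402.5) = 402.5
  H₂O: 0 + 2(402.5) = 805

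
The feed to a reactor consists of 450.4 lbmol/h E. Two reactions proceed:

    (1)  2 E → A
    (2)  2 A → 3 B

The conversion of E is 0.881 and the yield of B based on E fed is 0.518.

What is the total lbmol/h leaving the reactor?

Conversion of E: E consumed = 2ξ₁ = 0.881 × 450.4 → ξ₁ = 198.4 lbmol/h.
Yield of B: 3ξ₂ / 450.4 = 0.518 → ξ₂ = 77.77 lbmol/h.
Outlet amounts (n = n₀ + Σ ν·ξ):
  E: 450.4 − 2(198.4) = 53.6
  A: 0 + 1(198.4) − 2(77.77) = 42.86
  B: 0 + 3(77.77) = 233.3
Total out = 53.6 + 42.86 + 233.3 = 329.8 lbmol/h.

330 lbmol/h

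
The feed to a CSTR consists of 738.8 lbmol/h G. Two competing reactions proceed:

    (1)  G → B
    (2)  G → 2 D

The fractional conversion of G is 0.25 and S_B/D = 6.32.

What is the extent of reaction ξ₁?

ξ₁ = 171 lbmol/h

Conversion of G: G consumed = 0.25 × 738.8 = 184.7 lbmol/h = 1ξ₁ + 1ξ₂.
Selectivity: 1ξ₁ / (2ξ₂) = 6.32 → ξ₁ = 12.64 ξ₂.
Substitute: (1·12.64 + 1) ξ₂ = 184.7 → ξ₂ = 13.54 lbmol/h, ξ₁ = 171.2 lbmol/h.
Outlet amounts (n = n₀ + Σ ν·ξ):
  G: 738.8 − 1(171.2) − 1(13.54) = 554.1
  B: 0 + 1(171.2) = 171.2
  D: 0 + 2(13.54) = 27.08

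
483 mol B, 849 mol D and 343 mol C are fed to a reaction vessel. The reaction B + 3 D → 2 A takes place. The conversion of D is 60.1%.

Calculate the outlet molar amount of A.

D reacted = 0.601 × 849 = 510.2 mol; ν_D = −3, so ξ = 510.2/3 = 170.1 mol.
Outlet amounts (n = n₀ + ν ξ):
  B: 483 − 1(170.1) = 312.9
  D: 849 − 3(170.1) = 338.8
  A: 0 + 2(170.1) = 340.2
  C: 343 (inert)

340 mol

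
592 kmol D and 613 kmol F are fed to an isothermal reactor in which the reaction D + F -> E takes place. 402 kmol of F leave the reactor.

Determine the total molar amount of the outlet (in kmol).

For F: n = n₀ − 1ξ → 402 = 613 − 1ξ, giving ξ = 211 kmol.
Outlet amounts (n = n₀ + ν ξ):
  D: 592 − 1(211) = 381
  F: 613 − 1(211) = 402
  E: 0 + 1(211) = 211
Total out = 381 + 402 + 211 = 994 kmol.

994 kmol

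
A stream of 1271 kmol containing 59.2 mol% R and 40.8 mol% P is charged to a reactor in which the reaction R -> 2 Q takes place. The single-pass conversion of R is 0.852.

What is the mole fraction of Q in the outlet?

0.671

R reacted = 0.852 × 752.4 = 641.1 kmol; ν_R = −1, so ξ = 641.1/1 = 641.1 kmol.
Outlet amounts (n = n₀ + ν ξ):
  R: 752.4 − 1(641.1) = 111.4
  Q: 0 + 2(641.1) = 1282
  P: 518.6 (inert)
Total out = 1912 kmol; y_Q = 1282 / 1912 = 0.6706.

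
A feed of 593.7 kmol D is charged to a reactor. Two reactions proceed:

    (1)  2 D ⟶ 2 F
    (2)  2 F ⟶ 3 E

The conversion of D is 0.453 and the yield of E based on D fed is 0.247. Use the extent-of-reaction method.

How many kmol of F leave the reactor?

Conversion of D: D consumed = 2ξ₁ = 0.453 × 593.7 → ξ₁ = 134.5 kmol.
Yield of E: 3ξ₂ / 593.7 = 0.247 → ξ₂ = 48.88 kmol.
Outlet amounts (n = n₀ + Σ ν·ξ):
  D: 593.7 − 2(134.5) = 324.8
  F: 0 + 2(134.5) − 2(48.88) = 171.2
  E: 0 + 3(48.88) = 146.6

171 kmol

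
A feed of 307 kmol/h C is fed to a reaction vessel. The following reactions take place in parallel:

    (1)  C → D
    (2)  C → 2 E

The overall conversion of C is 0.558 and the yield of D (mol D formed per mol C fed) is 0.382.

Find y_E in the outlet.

Yield of D: 1ξ₁ / 307 = 0.382 → ξ₁ = 117.3 kmol/h.
Conversion of C: 1ξ₁ + 1ξ₂ = 0.558 × 307 = 171.3 → ξ₂ = 54.03 kmol/h.
Outlet amounts (n = n₀ + Σ ν·ξ):
  C: 307 − 1(117.3) − 1(54.03) = 135.7
  D: 0 + 1(117.3) = 117.3
  E: 0 + 2(54.03) = 108.1
Total out = 361 kmol/h; y_E = 108.1 / 361 = 0.2993.

0.299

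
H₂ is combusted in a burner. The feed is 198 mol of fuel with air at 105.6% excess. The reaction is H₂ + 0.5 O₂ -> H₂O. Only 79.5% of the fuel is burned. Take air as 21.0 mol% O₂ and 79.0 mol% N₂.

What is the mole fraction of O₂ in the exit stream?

Stoichiometric O₂ = 0.5 × 198 = 99 mol; O₂ fed = 99 × 2.056 = 203.5 mol.
N₂ fed = 203.5 × 79/21 = 765.7 mol.
Fuel reacted = 0.795 × 198 → ξ = 157.4 mol.
Outlet (n = n₀ + ν ξ):
  H₂: 198 − 1(157.4) = 40.59
  O₂: 203.5 − 0.5(157.4) = 124.8
  N₂: 765.7 (inert)
  H₂O: 0 + 1(157.4) = 157.4
Total out = 1089 mol; y_O₂ = 124.8 / 1089 = 0.1147.

0.115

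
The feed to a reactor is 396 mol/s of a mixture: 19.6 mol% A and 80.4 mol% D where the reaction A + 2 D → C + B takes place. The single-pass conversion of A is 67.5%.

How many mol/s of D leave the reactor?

A reacted = 0.675 × 77.62 = 52.39 mol/s; ν_A = −1, so ξ = 52.39/1 = 52.39 mol/s.
Outlet amounts (n = n₀ + ν ξ):
  A: 77.62 − 1(52.39) = 25.23
  D: 318.4 − 2(52.39) = 213.6
  C: 0 + 1(52.39) = 52.39
  B: 0 + 1(52.39) = 52.39

214 mol/s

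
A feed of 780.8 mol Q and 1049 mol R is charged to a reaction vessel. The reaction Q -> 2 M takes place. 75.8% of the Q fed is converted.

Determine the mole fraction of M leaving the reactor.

0.489

Q reacted = 0.758 × 780.8 = 591.8 mol; ν_Q = −1, so ξ = 591.8/1 = 591.8 mol.
Outlet amounts (n = n₀ + ν ξ):
  Q: 780.8 − 1(591.8) = 189
  M: 0 + 2(591.8) = 1184
  R: 1049 (inert)
Total out = 2422 mol; y_M = 1184 / 2422 = 0.4888.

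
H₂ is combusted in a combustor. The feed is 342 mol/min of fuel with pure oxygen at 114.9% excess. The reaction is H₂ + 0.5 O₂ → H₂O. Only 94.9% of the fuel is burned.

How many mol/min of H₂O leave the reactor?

Stoichiometric O₂ = 0.5 × 342 = 171 mol/min; O₂ fed = 171 × 2.149 = 367.5 mol/min.
Fuel reacted = 0.949 × 342 → ξ = 324.6 mol/min.
Outlet (n = n₀ + ν ξ):
  H₂: 342 − 1(324.6) = 17.44
  O₂: 367.5 − 0.5(324.6) = 205.2
  H₂O: 0 + 1(324.6) = 324.6

325 mol/min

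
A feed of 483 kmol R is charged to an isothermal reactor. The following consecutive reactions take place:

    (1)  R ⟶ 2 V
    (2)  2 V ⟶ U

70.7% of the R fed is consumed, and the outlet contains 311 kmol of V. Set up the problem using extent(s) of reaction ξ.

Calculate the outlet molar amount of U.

186 kmol

Conversion of R: R consumed = 1ξ₁ = 0.707 × 483 → ξ₁ = 341.5 kmol.
V balance: n_V = 0 + 2ξ₁ − 2ξ₂ = 311 → ξ₂ = (2·341.5 − 311)/2 = 186 kmol.
Outlet amounts (n = n₀ + Σ ν·ξ):
  R: 483 − 1(341.5) = 141.5
  V: 0 + 2(341.5) − 2(186) = 311
  U: 0 + 1(186) = 186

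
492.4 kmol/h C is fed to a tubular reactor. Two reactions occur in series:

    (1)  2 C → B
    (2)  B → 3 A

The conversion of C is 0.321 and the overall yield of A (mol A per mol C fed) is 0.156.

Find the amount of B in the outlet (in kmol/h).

53.4 kmol/h

Conversion of C: C consumed = 2ξ₁ = 0.321 × 492.4 → ξ₁ = 79.03 kmol/h.
Yield of A: 3ξ₂ / 492.4 = 0.156 → ξ₂ = 25.6 kmol/h.
Outlet amounts (n = n₀ + Σ ν·ξ):
  C: 492.4 − 2(79.03) = 334.3
  B: 0 + 1(79.03) − 1(25.6) = 53.43
  A: 0 + 3(25.6) = 76.81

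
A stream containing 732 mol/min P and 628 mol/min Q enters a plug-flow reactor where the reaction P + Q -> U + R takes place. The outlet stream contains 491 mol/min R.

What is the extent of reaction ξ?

For R: n = n₀ + 1ξ → 491 = 0 + 1ξ, giving ξ = 491 mol/min.
Outlet amounts (n = n₀ + ν ξ):
  P: 732 − 1(491) = 241
  Q: 628 − 1(491) = 137
  U: 0 + 1(491) = 491
  R: 0 + 1(491) = 491

ξ = 491 mol/min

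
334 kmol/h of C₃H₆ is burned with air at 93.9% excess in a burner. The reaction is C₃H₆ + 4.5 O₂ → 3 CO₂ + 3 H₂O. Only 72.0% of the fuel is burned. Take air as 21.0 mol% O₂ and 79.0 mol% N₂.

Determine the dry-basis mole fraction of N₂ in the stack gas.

Stoichiometric O₂ = 4.5 × 334 = 1503 kmol/h; O₂ fed = 1503 × 1.939 = 2914 kmol/h.
N₂ fed = 2914 × 79/21 = 10960 kmol/h.
Fuel reacted = 0.72 × 334 → ξ = 240.5 kmol/h.
Outlet (n = n₀ + ν ξ):
  C₃H₆: 334 − 1(240.5) = 93.52
  O₂: 2914 − 4.5(240.5) = 1832
  N₂: 10960 (inert)
  CO₂: 0 + 3(240.5) = 721.4
  H₂O: 0 + 3(240.5) = 721.4
Dry total = 13610 kmol/h; y_N₂ (dry) = 10960 / 13610 = 0.8055.

0.806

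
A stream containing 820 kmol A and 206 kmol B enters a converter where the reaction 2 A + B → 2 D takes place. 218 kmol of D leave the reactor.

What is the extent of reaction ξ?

ξ = 109 kmol

For D: n = n₀ + 2ξ → 218 = 0 + 2ξ, giving ξ = 109 kmol.
Outlet amounts (n = n₀ + ν ξ):
  A: 820 − 2(109) = 602
  B: 206 − 1(109) = 97
  D: 0 + 2(109) = 218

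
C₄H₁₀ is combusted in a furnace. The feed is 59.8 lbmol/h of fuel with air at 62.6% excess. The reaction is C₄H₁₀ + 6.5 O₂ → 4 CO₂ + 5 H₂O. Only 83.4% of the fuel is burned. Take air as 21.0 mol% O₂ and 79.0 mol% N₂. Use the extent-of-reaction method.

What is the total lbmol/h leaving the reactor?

3140 lbmol/h

Stoichiometric O₂ = 6.5 × 59.8 = 388.7 lbmol/h; O₂ fed = 388.7 × 1.626 = 632 lbmol/h.
N₂ fed = 632 × 79/21 = 2378 lbmol/h.
Fuel reacted = 0.834 × 59.8 → ξ = 49.87 lbmol/h.
Outlet (n = n₀ + ν ξ):
  C₄H₁₀: 59.8 − 1(49.87) = 9.927
  O₂: 632 − 6.5(49.87) = 307.9
  N₂: 2378 (inert)
  CO₂: 0 + 4(49.87) = 199.5
  H₂O: 0 + 5(49.87) = 249.4
Total out = 9.927 + 307.9 + 2378 + 199.5 + 249.4 = 3144 lbmol/h.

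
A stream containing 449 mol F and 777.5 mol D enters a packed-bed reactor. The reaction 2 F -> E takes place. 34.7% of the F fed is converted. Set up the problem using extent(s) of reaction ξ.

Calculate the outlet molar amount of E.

F reacted = 0.347 × 449 = 155.8 mol; ν_F = −2, so ξ = 155.8/2 = 77.9 mol.
Outlet amounts (n = n₀ + ν ξ):
  F: 449 − 2(77.9) = 293.2
  E: 0 + 1(77.9) = 77.9
  D: 777.5 (inert)

77.9 mol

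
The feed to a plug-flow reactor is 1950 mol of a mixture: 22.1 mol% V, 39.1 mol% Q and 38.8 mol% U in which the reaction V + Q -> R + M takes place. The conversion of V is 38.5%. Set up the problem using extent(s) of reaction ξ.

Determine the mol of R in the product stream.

166 mol

V reacted = 0.385 × 430.9 = 165.9 mol; ν_V = −1, so ξ = 165.9/1 = 165.9 mol.
Outlet amounts (n = n₀ + ν ξ):
  V: 430.9 − 1(165.9) = 265
  Q: 762.5 − 1(165.9) = 596.5
  R: 0 + 1(165.9) = 165.9
  M: 0 + 1(165.9) = 165.9
  U: 756.6 (inert)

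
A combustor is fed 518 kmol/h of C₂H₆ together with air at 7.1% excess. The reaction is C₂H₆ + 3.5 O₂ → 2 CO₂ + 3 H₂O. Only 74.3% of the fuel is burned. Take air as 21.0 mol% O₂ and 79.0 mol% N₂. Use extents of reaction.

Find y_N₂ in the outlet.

0.734

Stoichiometric O₂ = 3.5 × 518 = 1813 kmol/h; O₂ fed = 1813 × 1.071 = 1942 kmol/h.
N₂ fed = 1942 × 79/21 = 7305 kmol/h.
Fuel reacted = 0.743 × 518 → ξ = 384.9 kmol/h.
Outlet (n = n₀ + ν ξ):
  C₂H₆: 518 − 1(384.9) = 133.1
  O₂: 1942 − 3.5(384.9) = 594.7
  N₂: 7305 (inert)
  CO₂: 0 + 2(384.9) = 769.7
  H₂O: 0 + 3(384.9) = 1155
Total out = 9957 kmol/h; y_N₂ = 7305 / 9957 = 0.7336.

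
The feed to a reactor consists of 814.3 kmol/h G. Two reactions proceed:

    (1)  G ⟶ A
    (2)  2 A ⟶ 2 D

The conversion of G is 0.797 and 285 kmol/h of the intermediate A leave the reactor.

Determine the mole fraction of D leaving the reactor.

0.447

Conversion of G: G consumed = 1ξ₁ = 0.797 × 814.3 → ξ₁ = 649 kmol/h.
A balance: n_A = 0 + 1ξ₁ − 2ξ₂ = 285 → ξ₂ = (1·649 − 285)/2 = 182 kmol/h.
Outlet amounts (n = n₀ + Σ ν·ξ):
  G: 814.3 − 1(649) = 165.3
  A: 0 + 1(649) − 2(182) = 285
  D: 0 + 2(182) = 364
Total out = 814.3 kmol/h; y_D = 364 / 814.3 = 0.447.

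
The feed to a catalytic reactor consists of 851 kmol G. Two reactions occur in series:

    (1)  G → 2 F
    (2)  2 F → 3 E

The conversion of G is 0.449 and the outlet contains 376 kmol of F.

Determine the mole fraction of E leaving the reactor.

Conversion of G: G consumed = 1ξ₁ = 0.449 × 851 → ξ₁ = 382.1 kmol.
F balance: n_F = 0 + 2ξ₁ − 2ξ₂ = 376 → ξ₂ = (2·382.1 − 376)/2 = 194.1 kmol.
Outlet amounts (n = n₀ + Σ ν·ξ):
  G: 851 − 1(382.1) = 468.9
  F: 0 + 2(382.1) − 2(194.1) = 376
  E: 0 + 3(194.1) = 582.3
Total out = 1427 kmol; y_E = 582.3 / 1427 = 0.408.

0.408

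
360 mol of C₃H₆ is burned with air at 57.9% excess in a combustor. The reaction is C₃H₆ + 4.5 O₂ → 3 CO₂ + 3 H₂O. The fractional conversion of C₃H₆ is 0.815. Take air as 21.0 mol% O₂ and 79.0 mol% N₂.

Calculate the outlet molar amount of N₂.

Stoichiometric O₂ = 4.5 × 360 = 1620 mol; O₂ fed = 1620 × 1.579 = 2558 mol.
N₂ fed = 2558 × 79/21 = 9623 mol.
Fuel reacted = 0.815 × 360 → ξ = 293.4 mol.
Outlet (n = n₀ + ν ξ):
  C₃H₆: 360 − 1(293.4) = 66.6
  O₂: 2558 − 4.5(293.4) = 1238
  N₂: 9623 (inert)
  CO₂: 0 + 3(293.4) = 880.2
  H₂O: 0 + 3(293.4) = 880.2

9620 mol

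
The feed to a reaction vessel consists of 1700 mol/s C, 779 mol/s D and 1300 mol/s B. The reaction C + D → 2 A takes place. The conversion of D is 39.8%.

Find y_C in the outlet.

D reacted = 0.398 × 779 = 310 mol/s; ν_D = −1, so ξ = 310/1 = 310 mol/s.
Outlet amounts (n = n₀ + ν ξ):
  C: 1700 − 1(310) = 1390
  D: 779 − 1(310) = 469
  A: 0 + 2(310) = 620.1
  B: 1300 (inert)
Total out = 3779 mol/s; y_C = 1390 / 3779 = 0.3678.

0.368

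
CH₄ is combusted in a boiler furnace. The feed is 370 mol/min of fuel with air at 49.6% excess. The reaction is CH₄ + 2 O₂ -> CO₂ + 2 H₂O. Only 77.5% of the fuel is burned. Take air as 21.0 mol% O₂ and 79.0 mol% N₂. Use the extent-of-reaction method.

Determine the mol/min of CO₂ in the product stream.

287 mol/min

Stoichiometric O₂ = 2 × 370 = 740 mol/min; O₂ fed = 740 × 1.496 = 1107 mol/min.
N₂ fed = 1107 × 79/21 = 4165 mol/min.
Fuel reacted = 0.775 × 370 → ξ = 286.8 mol/min.
Outlet (n = n₀ + ν ξ):
  CH₄: 370 − 1(286.8) = 83.25
  O₂: 1107 − 2(286.8) = 533.5
  N₂: 4165 (inert)
  CO₂: 0 + 1(286.8) = 286.8
  H₂O: 0 + 2(286.8) = 573.5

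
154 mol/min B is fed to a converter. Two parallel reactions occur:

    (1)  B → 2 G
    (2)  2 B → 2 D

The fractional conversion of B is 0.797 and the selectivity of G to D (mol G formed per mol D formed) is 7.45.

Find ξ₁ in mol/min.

ξ₁ = 96.8 mol/min

Conversion of B: B consumed = 0.797 × 154 = 122.7 mol/min = 1ξ₁ + 2ξ₂.
Selectivity: 2ξ₁ / (2ξ₂) = 7.45 → ξ₁ = 7.45 ξ₂.
Substitute: (1·7.45 + 2) ξ₂ = 122.7 → ξ₂ = 12.99 mol/min, ξ₁ = 96.76 mol/min.
Outlet amounts (n = n₀ + Σ ν·ξ):
  B: 154 − 1(96.76) − 2(12.99) = 31.26
  G: 0 + 2(96.76) = 193.5
  D: 0 + 2(12.99) = 25.98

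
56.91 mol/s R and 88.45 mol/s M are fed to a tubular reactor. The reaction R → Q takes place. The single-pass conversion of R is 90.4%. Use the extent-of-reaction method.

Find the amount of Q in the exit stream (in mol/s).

51.4 mol/s

R reacted = 0.904 × 56.91 = 51.45 mol/s; ν_R = −1, so ξ = 51.45/1 = 51.45 mol/s.
Outlet amounts (n = n₀ + ν ξ):
  R: 56.91 − 1(51.45) = 5.463
  Q: 0 + 1(51.45) = 51.45
  M: 88.45 (inert)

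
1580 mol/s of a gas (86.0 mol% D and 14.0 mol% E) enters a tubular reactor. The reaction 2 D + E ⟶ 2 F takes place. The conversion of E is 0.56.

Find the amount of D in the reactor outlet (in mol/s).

1110 mol/s

E reacted = 0.56 × 221.2 = 123.9 mol/s; ν_E = −1, so ξ = 123.9/1 = 123.9 mol/s.
Outlet amounts (n = n₀ + ν ξ):
  D: 1359 − 2(123.9) = 1111
  E: 221.2 − 1(123.9) = 97.33
  F: 0 + 2(123.9) = 247.7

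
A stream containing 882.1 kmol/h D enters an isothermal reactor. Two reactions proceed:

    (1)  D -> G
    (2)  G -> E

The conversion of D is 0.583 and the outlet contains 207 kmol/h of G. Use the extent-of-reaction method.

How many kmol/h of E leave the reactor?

Conversion of D: D consumed = 1ξ₁ = 0.583 × 882.1 → ξ₁ = 514.3 kmol/h.
G balance: n_G = 0 + 1ξ₁ − 1ξ₂ = 207 → ξ₂ = (1·514.3 − 207)/1 = 307.3 kmol/h.
Outlet amounts (n = n₀ + Σ ν·ξ):
  D: 882.1 − 1(514.3) = 367.8
  G: 0 + 1(514.3) − 1(307.3) = 207
  E: 0 + 1(307.3) = 307.3

307 kmol/h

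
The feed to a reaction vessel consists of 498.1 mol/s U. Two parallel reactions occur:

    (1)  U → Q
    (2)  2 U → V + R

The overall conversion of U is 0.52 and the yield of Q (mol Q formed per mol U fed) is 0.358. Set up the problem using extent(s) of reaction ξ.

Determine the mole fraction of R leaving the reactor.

0.081

Yield of Q: 1ξ₁ / 498.1 = 0.358 → ξ₁ = 178.3 mol/s.
Conversion of U: 1ξ₁ + 2ξ₂ = 0.52 × 498.1 = 259 → ξ₂ = 40.35 mol/s.
Outlet amounts (n = n₀ + Σ ν·ξ):
  U: 498.1 − 1(178.3) − 2(40.35) = 239.1
  Q: 0 + 1(178.3) = 178.3
  V: 0 + 1(40.35) = 40.35
  R: 0 + 1(40.35) = 40.35
Total out = 498.1 mol/s; y_R = 40.35 / 498.1 = 0.081.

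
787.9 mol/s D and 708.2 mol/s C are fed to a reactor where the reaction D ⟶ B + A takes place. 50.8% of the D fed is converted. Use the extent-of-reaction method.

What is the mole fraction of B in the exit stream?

0.211

D reacted = 0.508 × 787.9 = 400.3 mol/s; ν_D = −1, so ξ = 400.3/1 = 400.3 mol/s.
Outlet amounts (n = n₀ + ν ξ):
  D: 787.9 − 1(400.3) = 387.6
  B: 0 + 1(400.3) = 400.3
  A: 0 + 1(400.3) = 400.3
  C: 708.2 (inert)
Total out = 1896 mol/s; y_B = 400.3 / 1896 = 0.2111.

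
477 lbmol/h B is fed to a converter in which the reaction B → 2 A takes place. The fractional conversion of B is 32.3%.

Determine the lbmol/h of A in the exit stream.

B reacted = 0.323 × 477 = 154.1 lbmol/h; ν_B = −1, so ξ = 154.1/1 = 154.1 lbmol/h.
Outlet amounts (n = n₀ + ν ξ):
  B: 477 − 1(154.1) = 322.9
  A: 0 + 2(154.1) = 308.1

308 lbmol/h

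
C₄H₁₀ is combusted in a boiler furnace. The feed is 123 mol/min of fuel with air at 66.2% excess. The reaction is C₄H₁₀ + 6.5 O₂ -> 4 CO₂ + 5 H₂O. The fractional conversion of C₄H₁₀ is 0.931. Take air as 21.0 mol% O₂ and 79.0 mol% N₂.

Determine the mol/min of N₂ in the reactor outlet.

Stoichiometric O₂ = 6.5 × 123 = 799.5 mol/min; O₂ fed = 799.5 × 1.662 = 1329 mol/min.
N₂ fed = 1329 × 79/21 = 4999 mol/min.
Fuel reacted = 0.931 × 123 → ξ = 114.5 mol/min.
Outlet (n = n₀ + ν ξ):
  C₄H₁₀: 123 − 1(114.5) = 8.487
  O₂: 1329 − 6.5(114.5) = 584.4
  N₂: 4999 (inert)
  CO₂: 0 + 4(114.5) = 458.1
  H₂O: 0 + 5(114.5) = 572.6

5000 mol/min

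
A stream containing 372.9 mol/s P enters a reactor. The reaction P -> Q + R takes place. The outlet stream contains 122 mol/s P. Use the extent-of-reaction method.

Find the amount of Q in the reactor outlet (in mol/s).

For P: n = n₀ − 1ξ → 122 = 372.9 − 1ξ, giving ξ = 250.9 mol/s.
Outlet amounts (n = n₀ + ν ξ):
  P: 372.9 − 1(250.9) = 122
  Q: 0 + 1(250.9) = 250.9
  R: 0 + 1(250.9) = 250.9

251 mol/s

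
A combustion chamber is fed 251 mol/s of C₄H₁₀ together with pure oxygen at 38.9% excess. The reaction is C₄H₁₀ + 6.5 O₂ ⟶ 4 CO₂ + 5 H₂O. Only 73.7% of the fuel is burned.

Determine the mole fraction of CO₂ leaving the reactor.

Stoichiometric O₂ = 6.5 × 251 = 1632 mol/s; O₂ fed = 1632 × 1.389 = 2266 mol/s.
Fuel reacted = 0.737 × 251 → ξ = 185 mol/s.
Outlet (n = n₀ + ν ξ):
  C₄H₁₀: 251 − 1(185) = 66.01
  O₂: 2266 − 6.5(185) = 1064
  CO₂: 0 + 4(185) = 739.9
  H₂O: 0 + 5(185) = 924.9
Total out = 2795 mol/s; y_CO₂ = 739.9 / 2795 = 0.2648.

0.265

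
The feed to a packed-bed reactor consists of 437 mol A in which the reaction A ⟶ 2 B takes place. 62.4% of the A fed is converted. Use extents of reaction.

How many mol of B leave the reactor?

545 mol

A reacted = 0.624 × 437 = 272.7 mol; ν_A = −1, so ξ = 272.7/1 = 272.7 mol.
Outlet amounts (n = n₀ + ν ξ):
  A: 437 − 1(272.7) = 164.3
  B: 0 + 2(272.7) = 545.4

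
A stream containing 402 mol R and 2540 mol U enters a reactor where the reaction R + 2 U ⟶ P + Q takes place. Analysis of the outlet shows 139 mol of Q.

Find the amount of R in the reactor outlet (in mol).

263 mol

For Q: n = n₀ + 1ξ → 139 = 0 + 1ξ, giving ξ = 139 mol.
Outlet amounts (n = n₀ + ν ξ):
  R: 402 − 1(139) = 263
  U: 2540 − 2(139) = 2262
  P: 0 + 1(139) = 139
  Q: 0 + 1(139) = 139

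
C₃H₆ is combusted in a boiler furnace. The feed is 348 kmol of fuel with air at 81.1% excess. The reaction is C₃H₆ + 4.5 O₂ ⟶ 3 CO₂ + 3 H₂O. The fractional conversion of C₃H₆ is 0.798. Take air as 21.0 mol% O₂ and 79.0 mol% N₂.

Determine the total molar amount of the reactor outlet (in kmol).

Stoichiometric O₂ = 4.5 × 348 = 1566 kmol; O₂ fed = 1566 × 1.811 = 2836 kmol.
N₂ fed = 2836 × 79/21 = 10670 kmol.
Fuel reacted = 0.798 × 348 → ξ = 277.7 kmol.
Outlet (n = n₀ + ν ξ):
  C₃H₆: 348 − 1(277.7) = 70.3
  O₂: 2836 − 4.5(277.7) = 1586
  N₂: 10670 (inert)
  CO₂: 0 + 3(277.7) = 833.1
  H₂O: 0 + 3(277.7) = 833.1
Total out = 70.3 + 1586 + 10670 + 833.1 + 833.1 = 13990 kmol.

14000 kmol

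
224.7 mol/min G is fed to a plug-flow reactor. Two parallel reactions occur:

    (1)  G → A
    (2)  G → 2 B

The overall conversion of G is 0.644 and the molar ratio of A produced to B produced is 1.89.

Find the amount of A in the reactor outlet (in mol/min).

114 mol/min

Conversion of G: G consumed = 0.644 × 224.7 = 144.7 mol/min = 1ξ₁ + 1ξ₂.
Selectivity: 1ξ₁ / (2ξ₂) = 1.89 → ξ₁ = 3.78 ξ₂.
Substitute: (1·3.78 + 1) ξ₂ = 144.7 → ξ₂ = 30.27 mol/min, ξ₁ = 114.4 mol/min.
Outlet amounts (n = n₀ + Σ ν·ξ):
  G: 224.7 − 1(114.4) − 1(30.27) = 79.99
  A: 0 + 1(114.4) = 114.4
  B: 0 + 2(30.27) = 60.55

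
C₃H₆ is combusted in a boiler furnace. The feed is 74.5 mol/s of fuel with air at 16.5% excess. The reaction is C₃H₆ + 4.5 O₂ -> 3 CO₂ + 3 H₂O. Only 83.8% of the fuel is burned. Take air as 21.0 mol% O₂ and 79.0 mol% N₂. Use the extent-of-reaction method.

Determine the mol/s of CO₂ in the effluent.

187 mol/s

Stoichiometric O₂ = 4.5 × 74.5 = 335.2 mol/s; O₂ fed = 335.2 × 1.165 = 390.6 mol/s.
N₂ fed = 390.6 × 79/21 = 1469 mol/s.
Fuel reacted = 0.838 × 74.5 → ξ = 62.43 mol/s.
Outlet (n = n₀ + ν ξ):
  C₃H₆: 74.5 − 1(62.43) = 12.07
  O₂: 390.6 − 4.5(62.43) = 109.6
  N₂: 1469 (inert)
  CO₂: 0 + 3(62.43) = 187.3
  H₂O: 0 + 3(62.43) = 187.3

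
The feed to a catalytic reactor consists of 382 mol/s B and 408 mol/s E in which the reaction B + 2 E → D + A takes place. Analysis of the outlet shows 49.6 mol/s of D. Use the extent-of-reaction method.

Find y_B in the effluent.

0.449

For D: n = n₀ + 1ξ → 49.6 = 0 + 1ξ, giving ξ = 49.6 mol/s.
Outlet amounts (n = n₀ + ν ξ):
  B: 382 − 1(49.6) = 332.4
  E: 408 − 2(49.6) = 308.8
  D: 0 + 1(49.6) = 49.6
  A: 0 + 1(49.6) = 49.6
Total out = 740.4 mol/s; y_B = 332.4 / 740.4 = 0.4489.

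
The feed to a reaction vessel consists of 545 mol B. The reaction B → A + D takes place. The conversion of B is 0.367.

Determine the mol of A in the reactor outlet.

200 mol

B reacted = 0.367 × 545 = 200 mol; ν_B = −1, so ξ = 200/1 = 200 mol.
Outlet amounts (n = n₀ + ν ξ):
  B: 545 − 1(200) = 345
  A: 0 + 1(200) = 200
  D: 0 + 1(200) = 200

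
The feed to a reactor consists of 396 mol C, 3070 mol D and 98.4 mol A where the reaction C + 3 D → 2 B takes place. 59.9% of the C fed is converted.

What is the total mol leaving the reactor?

3090 mol

C reacted = 0.599 × 396 = 237.2 mol; ν_C = −1, so ξ = 237.2/1 = 237.2 mol.
Outlet amounts (n = n₀ + ν ξ):
  C: 396 − 1(237.2) = 158.8
  D: 3070 − 3(237.2) = 2358
  B: 0 + 2(237.2) = 474.4
  A: 98.4 (inert)
Total out = 158.8 + 2358 + 474.4 + 98.4 = 3090 mol.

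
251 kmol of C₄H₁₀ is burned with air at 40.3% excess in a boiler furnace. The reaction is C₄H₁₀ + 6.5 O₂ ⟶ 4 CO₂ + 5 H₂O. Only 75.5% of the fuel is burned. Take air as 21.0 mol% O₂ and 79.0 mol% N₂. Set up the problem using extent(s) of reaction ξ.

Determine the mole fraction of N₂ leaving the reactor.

Stoichiometric O₂ = 6.5 × 251 = 1632 kmol; O₂ fed = 1632 × 1.403 = 2289 kmol.
N₂ fed = 2289 × 79/21 = 8611 kmol.
Fuel reacted = 0.755 × 251 → ξ = 189.5 kmol.
Outlet (n = n₀ + ν ξ):
  C₄H₁₀: 251 − 1(189.5) = 61.5
  O₂: 2289 − 6.5(189.5) = 1057
  N₂: 8611 (inert)
  CO₂: 0 + 4(189.5) = 758
  H₂O: 0 + 5(189.5) = 947.5
Total out = 11440 kmol; y_N₂ = 8611 / 11440 = 0.753.

0.753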